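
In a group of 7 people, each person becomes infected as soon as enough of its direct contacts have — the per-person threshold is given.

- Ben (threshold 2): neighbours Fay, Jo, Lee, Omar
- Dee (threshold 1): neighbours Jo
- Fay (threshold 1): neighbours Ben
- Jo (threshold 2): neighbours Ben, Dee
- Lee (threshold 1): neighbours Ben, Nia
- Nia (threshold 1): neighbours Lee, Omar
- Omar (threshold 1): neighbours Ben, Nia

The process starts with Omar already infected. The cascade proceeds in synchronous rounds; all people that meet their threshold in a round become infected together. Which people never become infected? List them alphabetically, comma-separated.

Dee, Jo

Round 1 — Omar becomes infected (initial).
Round 2 — checking thresholds:
  Ben: 1 of 4 neighbours < 2, below threshold.
  Nia: 1 of 2 neighbours ≥ 1, becomes infected.
Round 3 — checking thresholds:
  Ben: 1 of 4 neighbours < 2, below threshold.
  Lee: 1 of 2 neighbours ≥ 1, becomes infected.
Round 4 — checking thresholds:
  Ben: 2 of 4 neighbours ≥ 2, becomes infected.
Round 5 — checking thresholds:
  Fay: 1 of 1 neighbours ≥ 1, becomes infected.
  Jo: 1 of 2 neighbours < 2, below threshold.
Round 6 — no new infections; cascade stops.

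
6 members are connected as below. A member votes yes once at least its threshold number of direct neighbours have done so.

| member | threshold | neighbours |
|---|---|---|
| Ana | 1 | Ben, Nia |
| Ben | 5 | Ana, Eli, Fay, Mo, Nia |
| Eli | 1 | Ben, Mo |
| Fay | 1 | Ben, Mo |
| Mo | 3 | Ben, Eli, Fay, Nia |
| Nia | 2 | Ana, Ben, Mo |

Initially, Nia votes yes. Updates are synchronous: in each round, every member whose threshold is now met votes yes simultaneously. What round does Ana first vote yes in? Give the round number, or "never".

Round 1 — Nia votes yes (initial).
Round 2 — checking thresholds:
  Ana: 1 of 2 neighbours ≥ 1, votes yes.
  Ben: 1 of 5 neighbours < 5, below threshold.
  Mo: 1 of 4 neighbours < 3, below threshold.
Round 3 — no new yes votes; cascade stops.

2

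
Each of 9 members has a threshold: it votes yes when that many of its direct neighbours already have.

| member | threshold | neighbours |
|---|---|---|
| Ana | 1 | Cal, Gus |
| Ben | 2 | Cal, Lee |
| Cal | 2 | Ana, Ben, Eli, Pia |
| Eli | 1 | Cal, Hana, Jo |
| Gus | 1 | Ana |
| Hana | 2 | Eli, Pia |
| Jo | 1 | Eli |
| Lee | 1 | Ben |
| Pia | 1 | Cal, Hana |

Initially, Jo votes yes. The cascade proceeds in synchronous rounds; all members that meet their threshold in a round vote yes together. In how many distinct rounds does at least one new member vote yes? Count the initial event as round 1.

2

Round 1 — Jo votes yes (initial).
Round 2 — checking thresholds:
  Eli: 1 of 3 neighbours ≥ 1, votes yes.
Round 3 — no new yes votes; cascade stops.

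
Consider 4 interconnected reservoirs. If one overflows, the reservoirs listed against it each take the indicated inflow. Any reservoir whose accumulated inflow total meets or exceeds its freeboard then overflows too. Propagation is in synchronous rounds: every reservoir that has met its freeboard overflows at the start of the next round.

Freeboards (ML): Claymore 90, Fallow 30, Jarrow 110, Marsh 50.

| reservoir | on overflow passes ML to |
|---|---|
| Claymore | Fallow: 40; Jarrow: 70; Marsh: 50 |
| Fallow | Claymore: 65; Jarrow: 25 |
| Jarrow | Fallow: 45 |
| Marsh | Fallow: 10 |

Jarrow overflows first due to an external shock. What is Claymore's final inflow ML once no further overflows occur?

65

Round 1 — Jarrow overflows (initial).
  Fallow: +45 → 45 ≥ 30
Round 2 — Fallow overflows.
  Claymore: +65 → 65 < 90
No further overflows.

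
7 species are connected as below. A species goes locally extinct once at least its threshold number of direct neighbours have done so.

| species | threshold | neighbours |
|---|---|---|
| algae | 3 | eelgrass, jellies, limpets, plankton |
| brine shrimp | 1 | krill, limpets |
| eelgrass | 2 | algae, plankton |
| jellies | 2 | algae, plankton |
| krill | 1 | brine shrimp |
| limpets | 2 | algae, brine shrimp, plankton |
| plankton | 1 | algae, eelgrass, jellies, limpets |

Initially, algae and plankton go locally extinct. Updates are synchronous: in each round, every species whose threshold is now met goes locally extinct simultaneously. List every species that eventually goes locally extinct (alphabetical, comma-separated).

Round 1 — algae, plankton go locally extinct (initial).
Round 2 — checking thresholds:
  eelgrass: 2 of 2 neighbours ≥ 2, goes locally extinct.
  jellies: 2 of 2 neighbours ≥ 2, goes locally extinct.
  limpets: 2 of 3 neighbours ≥ 2, goes locally extinct.
Round 3 — checking thresholds:
  brine shrimp: 1 of 2 neighbours ≥ 1, goes locally extinct.
Round 4 — checking thresholds:
  krill: 1 of 1 neighbours ≥ 1, goes locally extinct.
Round 5 — no new extinctions; cascade stops.

algae, brine shrimp, eelgrass, jellies, krill, limpets, plankton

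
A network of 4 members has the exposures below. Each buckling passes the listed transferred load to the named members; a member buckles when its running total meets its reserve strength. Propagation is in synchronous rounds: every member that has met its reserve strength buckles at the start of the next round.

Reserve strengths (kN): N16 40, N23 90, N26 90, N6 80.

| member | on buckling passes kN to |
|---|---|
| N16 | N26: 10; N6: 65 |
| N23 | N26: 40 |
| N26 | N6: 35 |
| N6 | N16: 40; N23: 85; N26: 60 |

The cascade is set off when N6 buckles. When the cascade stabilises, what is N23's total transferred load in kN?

85

Round 1 — N6 buckles (initial).
  N16: +40 → 40 ≥ 40
  N23: +85 → 85 < 90
  N26: +60 → 60 < 90
Round 2 — N16 buckles.
  N26: +10 → 70 < 90
No further bucklings.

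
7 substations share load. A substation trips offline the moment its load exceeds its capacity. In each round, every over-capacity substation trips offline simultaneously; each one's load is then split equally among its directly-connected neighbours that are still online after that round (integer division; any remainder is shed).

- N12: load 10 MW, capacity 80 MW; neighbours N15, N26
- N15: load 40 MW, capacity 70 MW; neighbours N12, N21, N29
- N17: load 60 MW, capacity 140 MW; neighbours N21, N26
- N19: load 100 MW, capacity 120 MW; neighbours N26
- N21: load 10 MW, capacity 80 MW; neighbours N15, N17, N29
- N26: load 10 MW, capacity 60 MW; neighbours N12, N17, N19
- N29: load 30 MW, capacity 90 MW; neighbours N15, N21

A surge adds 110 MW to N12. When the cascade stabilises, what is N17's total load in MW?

95

Round 1 — N12 at 120 > 80. N12 trips offline.
  N12 sheds 120 MW to N15, N26: 60 each.
    N15: 40+60 = 100 > 70
    N26: 10+60 = 70 > 60
Round 2 — N15, N26 trip offline.
  N15 sheds 100 MW to N21, N29: 50 each.
    N21: 10+50 = 60 ≤ 80
    N29: 30+50 = 80 ≤ 90
  N26 sheds 70 MW to N17, N19: 35 each.
    N17: 60+35 = 95 ≤ 140
    N19: 100+35 = 135 > 120
Round 3 — N19 trips offline.
  N19 sheds 135 MW: no online neighbours, lost.
No further trips.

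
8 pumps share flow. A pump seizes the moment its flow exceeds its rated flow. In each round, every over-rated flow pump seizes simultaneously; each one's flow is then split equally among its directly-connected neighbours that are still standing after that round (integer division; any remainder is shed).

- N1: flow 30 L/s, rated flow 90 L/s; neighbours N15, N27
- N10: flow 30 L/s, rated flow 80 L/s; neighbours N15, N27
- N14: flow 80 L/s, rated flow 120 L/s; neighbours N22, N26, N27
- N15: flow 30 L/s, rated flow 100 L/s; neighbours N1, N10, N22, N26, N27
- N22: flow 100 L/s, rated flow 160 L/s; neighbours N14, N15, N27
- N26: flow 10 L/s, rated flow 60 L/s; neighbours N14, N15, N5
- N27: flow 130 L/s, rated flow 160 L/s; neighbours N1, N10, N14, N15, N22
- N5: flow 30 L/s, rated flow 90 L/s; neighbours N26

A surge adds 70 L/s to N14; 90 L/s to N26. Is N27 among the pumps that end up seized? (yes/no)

Round 1 — N14 at 150 > 120; N26 at 100 > 60. N14, N26 seize.
  N14 sheds 150 L/s to N22, N27: 75 each.
    N22: 100+75 = 175 > 160
    N27: 130+75 = 205 > 160
  N26 sheds 100 L/s to N15, N5: 50 each.
    N15: 30+50 = 80 ≤ 100
    N5: 30+50 = 80 ≤ 90
Round 2 — N22, N27 seize.
  N22 sheds 175 L/s to N15: 175 each.
    N15: 80+175 = 255 > 100
  N27 sheds 205 L/s to N1, N10, N15: 68 each (1 lost).
    N1: 30+68 = 98 > 90
    N10: 30+68 = 98 > 80
    N15: 255+68 = 323 > 100
Round 3 — N1, N10, N15 seize.
  N1 sheds 98 L/s: no online neighbours, lost.
  N10 sheds 98 L/s: no online neighbours, lost.
  N15 sheds 323 L/s: no online neighbours, lost.
No further seizures.

yes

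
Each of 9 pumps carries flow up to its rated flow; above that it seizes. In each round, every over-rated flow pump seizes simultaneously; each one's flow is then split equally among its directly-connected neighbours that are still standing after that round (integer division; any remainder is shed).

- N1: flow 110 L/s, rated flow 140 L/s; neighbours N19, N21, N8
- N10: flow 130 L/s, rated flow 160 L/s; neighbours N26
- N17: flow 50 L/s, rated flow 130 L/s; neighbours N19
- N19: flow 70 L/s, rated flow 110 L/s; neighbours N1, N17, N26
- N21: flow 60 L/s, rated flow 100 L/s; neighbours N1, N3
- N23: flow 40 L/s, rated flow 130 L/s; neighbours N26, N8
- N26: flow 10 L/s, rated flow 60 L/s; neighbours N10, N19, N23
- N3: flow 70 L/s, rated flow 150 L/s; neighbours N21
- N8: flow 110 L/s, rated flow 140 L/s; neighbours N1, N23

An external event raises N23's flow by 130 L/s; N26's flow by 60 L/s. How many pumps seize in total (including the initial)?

9

Round 1 — N23 at 170 > 130; N26 at 70 > 60. N23, N26 seize.
  N23 sheds 170 L/s to N8: 170 each.
    N8: 110+170 = 280 > 140
  N26 sheds 70 L/s to N10, N19: 35 each.
    N10: 130+35 = 165 > 160
    N19: 70+35 = 105 ≤ 110
Round 2 — N10, N8 seize.
  N10 sheds 165 L/s: no online neighbours, lost.
  N8 sheds 280 L/s to N1: 280 each.
    N1: 110+280 = 390 > 140
Round 3 — N1 seizes.
  N1 sheds 390 L/s to N19, N21: 195 each.
    N19: 105+195 = 300 > 110
    N21: 60+195 = 255 > 100
Round 4 — N19, N21 seize.
  N19 sheds 300 L/s to N17: 300 each.
    N17: 50+300 = 350 > 130
  N21 sheds 255 L/s to N3: 255 each.
    N3: 70+255 = 325 > 150
Round 5 — N17, N3 seize.
  N17 sheds 350 L/s: no online neighbours, lost.
  N3 sheds 325 L/s: no online neighbours, lost.
No further seizures.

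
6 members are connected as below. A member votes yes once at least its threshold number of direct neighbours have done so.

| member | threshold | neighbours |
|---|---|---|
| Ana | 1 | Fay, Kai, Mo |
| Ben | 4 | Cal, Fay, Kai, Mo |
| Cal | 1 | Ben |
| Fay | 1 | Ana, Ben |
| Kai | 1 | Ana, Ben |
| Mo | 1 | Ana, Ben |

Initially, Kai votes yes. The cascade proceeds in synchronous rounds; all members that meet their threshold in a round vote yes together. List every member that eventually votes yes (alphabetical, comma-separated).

Round 1 — Kai votes yes (initial).
Round 2 — checking thresholds:
  Ana: 1 of 3 neighbours ≥ 1, votes yes.
  Ben: 1 of 4 neighbours < 4, not yet.
Round 3 — checking thresholds:
  Ben: 1 of 4 neighbours < 4, not yet.
  Fay: 1 of 2 neighbours ≥ 1, votes yes.
  Mo: 1 of 2 neighbours ≥ 1, votes yes.
Round 4 — no new yes votes; cascade stops.

Ana, Fay, Kai, Mo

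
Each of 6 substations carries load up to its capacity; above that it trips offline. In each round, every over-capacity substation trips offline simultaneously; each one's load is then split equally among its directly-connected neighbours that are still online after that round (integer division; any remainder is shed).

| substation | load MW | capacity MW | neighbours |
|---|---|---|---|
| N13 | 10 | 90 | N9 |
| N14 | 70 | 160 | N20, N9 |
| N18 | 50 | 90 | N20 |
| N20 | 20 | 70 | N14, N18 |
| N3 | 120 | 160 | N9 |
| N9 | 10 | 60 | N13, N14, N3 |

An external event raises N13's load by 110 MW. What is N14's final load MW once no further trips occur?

Round 1 — N13 at 120 > 90. N13 trips offline.
  N13 sheds 120 MW to N9: 120 each.
    N9: 10+120 = 130 > 60
Round 2 — N9 trips offline.
  N9 sheds 130 MW to N14, N3: 65 each.
    N14: 70+65 = 135 ≤ 160
    N3: 120+65 = 185 > 160
Round 3 — N3 trips offline.
  N3 sheds 185 MW: no online neighbours, lost.
No further trips.

135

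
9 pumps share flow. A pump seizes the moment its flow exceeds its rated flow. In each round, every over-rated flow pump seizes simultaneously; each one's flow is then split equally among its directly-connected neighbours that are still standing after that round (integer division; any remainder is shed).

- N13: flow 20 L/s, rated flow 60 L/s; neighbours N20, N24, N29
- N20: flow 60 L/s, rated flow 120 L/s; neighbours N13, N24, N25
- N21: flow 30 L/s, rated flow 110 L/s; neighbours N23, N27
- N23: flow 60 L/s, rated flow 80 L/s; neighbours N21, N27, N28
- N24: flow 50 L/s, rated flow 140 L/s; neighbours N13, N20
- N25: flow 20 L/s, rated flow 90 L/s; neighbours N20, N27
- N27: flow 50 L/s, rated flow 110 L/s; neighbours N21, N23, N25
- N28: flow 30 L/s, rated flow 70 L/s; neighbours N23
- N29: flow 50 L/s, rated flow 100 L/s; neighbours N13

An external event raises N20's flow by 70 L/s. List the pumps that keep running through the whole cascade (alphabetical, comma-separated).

N21, N23, N24, N25, N27, N28, N29

Round 1 — N20 at 130 > 120. N20 seizes.
  N20 sheds 130 L/s to N13, N24, N25: 43 each (1 lost).
    N13: 20+43 = 63 > 60
    N24: 50+43 = 93 ≤ 140
    N25: 20+43 = 63 ≤ 90
Round 2 — N13 seizes.
  N13 sheds 63 L/s to N24, N29: 31 each (1 lost).
    N24: 93+31 = 124 ≤ 140
    N29: 50+31 = 81 ≤ 100
No further seizures.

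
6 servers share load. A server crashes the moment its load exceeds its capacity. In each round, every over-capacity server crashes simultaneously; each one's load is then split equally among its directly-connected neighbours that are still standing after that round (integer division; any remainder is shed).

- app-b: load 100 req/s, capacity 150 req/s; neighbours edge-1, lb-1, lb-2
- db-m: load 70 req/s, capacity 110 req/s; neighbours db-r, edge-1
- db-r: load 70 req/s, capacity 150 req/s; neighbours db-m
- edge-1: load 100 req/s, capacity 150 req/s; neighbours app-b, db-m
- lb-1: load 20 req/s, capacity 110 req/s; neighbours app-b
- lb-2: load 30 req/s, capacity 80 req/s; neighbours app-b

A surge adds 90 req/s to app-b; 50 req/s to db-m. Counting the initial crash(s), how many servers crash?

Round 1 — app-b at 190 > 150; db-m at 120 > 110. app-b, db-m crash.
  app-b sheds 190 req/s to edge-1, lb-1, lb-2: 63 each (1 lost).
    edge-1: 100+63 = 163 > 150
    lb-1: 20+63 = 83 ≤ 110
    lb-2: 30+63 = 93 > 80
  db-m sheds 120 req/s to db-r, edge-1: 60 each.
    db-r: 70+60 = 130 ≤ 150
    edge-1: 163+60 = 223 > 150
Round 2 — edge-1, lb-2 crash.
  edge-1 sheds 223 req/s: no online neighbours, lost.
  lb-2 sheds 93 req/s: no online neighbours, lost.
No further crashes.

4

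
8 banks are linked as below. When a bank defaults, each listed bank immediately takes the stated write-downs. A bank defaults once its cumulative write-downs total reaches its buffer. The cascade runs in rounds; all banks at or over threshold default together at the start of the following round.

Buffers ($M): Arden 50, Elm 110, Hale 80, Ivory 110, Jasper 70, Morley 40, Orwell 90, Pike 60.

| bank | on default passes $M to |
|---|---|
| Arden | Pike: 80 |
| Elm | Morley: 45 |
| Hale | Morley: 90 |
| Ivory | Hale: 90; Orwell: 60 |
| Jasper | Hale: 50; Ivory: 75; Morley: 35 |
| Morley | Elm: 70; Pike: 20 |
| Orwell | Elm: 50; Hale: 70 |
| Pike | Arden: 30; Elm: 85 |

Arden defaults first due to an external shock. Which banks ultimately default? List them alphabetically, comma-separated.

Arden, Pike

Round 1 — Arden defaults (initial).
  Pike: +80 → 80 ≥ 60
Round 2 — Pike defaults.
  Elm: +85 → 85 < 110
No further defaults.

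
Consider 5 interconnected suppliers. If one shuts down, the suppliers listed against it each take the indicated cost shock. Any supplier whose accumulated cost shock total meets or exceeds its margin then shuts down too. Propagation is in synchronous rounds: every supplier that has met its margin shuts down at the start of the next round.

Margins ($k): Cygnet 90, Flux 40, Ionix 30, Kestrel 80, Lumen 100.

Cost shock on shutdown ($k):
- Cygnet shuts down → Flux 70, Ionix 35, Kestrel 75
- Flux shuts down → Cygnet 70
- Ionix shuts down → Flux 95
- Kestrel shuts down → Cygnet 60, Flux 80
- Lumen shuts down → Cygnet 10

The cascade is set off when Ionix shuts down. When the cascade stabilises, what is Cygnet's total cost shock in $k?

70

Round 1 — Ionix shuts down (initial).
  Flux: +95 → 95 ≥ 40
Round 2 — Flux shuts down.
  Cygnet: +70 → 70 < 90
No further shutdowns.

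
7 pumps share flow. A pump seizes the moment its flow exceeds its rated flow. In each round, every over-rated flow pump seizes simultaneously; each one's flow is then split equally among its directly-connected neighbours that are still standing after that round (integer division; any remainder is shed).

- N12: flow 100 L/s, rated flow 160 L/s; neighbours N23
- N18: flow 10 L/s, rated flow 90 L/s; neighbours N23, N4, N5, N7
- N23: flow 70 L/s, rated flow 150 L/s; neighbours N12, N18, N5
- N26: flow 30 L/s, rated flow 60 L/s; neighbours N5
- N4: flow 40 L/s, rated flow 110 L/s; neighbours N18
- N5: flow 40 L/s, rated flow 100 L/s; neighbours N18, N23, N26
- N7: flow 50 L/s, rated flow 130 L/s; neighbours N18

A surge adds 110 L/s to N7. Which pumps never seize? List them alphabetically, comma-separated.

N12, N23, N26, N4, N5

Round 1 — N7 at 160 > 130. N7 seizes.
  N7 sheds 160 L/s to N18: 160 each.
    N18: 10+160 = 170 > 90
Round 2 — N18 seizes.
  N18 sheds 170 L/s to N23, N4, N5: 56 each (2 lost).
    N23: 70+56 = 126 ≤ 150
    N4: 40+56 = 96 ≤ 110
    N5: 40+56 = 96 ≤ 100
No further seizures.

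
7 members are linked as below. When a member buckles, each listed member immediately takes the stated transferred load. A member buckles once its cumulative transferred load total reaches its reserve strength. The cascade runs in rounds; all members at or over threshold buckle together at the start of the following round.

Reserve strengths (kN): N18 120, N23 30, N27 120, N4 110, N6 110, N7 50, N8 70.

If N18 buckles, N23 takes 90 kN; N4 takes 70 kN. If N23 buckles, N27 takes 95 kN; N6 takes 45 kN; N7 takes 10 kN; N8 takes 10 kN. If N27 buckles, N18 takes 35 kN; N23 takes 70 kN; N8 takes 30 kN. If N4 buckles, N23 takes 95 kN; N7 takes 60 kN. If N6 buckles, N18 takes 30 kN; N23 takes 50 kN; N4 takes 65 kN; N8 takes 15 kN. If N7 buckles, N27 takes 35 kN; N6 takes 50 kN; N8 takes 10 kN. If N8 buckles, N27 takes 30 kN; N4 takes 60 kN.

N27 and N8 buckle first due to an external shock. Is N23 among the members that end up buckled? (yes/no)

yes

Round 1 — N27, N8 buckle (initial).
  N18: +35 → 35 < 120
  N23: +70 → 70 ≥ 30
  N4: +60 → 60 < 110
Round 2 — N23 buckles.
  N6: +45 → 45 < 110
  N7: +10 → 10 < 50
No further bucklings.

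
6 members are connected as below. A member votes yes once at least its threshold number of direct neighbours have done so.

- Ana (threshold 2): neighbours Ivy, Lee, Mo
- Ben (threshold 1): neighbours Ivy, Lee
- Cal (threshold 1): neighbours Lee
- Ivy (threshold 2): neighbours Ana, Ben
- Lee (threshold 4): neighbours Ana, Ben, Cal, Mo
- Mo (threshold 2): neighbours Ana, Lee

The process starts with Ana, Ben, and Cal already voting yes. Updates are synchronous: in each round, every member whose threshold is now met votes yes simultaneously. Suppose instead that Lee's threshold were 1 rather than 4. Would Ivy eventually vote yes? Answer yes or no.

yes

With Lee's threshold at 1:
Round 1 — Ana, Ben, Cal vote yes (initial).
Round 2 — checking thresholds:
  Ivy: 2 of 2 neighbours ≥ 2, votes yes.
  Lee: 3 of 4 neighbours ≥ 1, votes yes.
  Mo: 1 of 2 neighbours < 2, holds.
Round 3 — checking thresholds:
  Mo: 2 of 2 neighbours ≥ 2, votes yes.
Round 4 — no new yes votes; cascade stops.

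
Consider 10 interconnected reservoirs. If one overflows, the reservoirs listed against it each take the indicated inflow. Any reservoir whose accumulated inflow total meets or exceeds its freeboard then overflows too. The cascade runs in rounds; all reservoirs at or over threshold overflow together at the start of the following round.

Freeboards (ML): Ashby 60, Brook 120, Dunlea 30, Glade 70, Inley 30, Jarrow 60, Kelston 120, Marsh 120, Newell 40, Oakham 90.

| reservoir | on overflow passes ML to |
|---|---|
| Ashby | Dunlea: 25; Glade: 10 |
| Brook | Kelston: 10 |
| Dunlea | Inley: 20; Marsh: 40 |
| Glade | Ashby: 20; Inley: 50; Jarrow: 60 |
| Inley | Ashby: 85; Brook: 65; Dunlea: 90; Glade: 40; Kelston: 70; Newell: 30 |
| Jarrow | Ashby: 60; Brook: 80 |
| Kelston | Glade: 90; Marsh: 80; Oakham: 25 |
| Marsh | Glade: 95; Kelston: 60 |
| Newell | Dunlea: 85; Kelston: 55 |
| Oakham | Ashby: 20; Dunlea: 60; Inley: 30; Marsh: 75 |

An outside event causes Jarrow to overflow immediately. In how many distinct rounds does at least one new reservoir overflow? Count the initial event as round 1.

2

Round 1 — Jarrow overflows (initial).
  Ashby: +60 → 60 ≥ 60
  Brook: +80 → 80 < 120
Round 2 — Ashby overflows.
  Dunlea: +25 → 25 < 30
  Glade: +10 → 10 < 70
No further overflows.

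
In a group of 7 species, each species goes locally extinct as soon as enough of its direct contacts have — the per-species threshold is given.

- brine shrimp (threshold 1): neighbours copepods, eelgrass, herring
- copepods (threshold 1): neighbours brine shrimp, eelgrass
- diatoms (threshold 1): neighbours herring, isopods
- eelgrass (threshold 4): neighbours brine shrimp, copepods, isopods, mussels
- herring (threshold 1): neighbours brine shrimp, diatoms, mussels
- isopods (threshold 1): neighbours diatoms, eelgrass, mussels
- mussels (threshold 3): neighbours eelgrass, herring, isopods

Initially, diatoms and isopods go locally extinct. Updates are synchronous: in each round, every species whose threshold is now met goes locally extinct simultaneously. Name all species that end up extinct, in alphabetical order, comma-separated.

brine shrimp, copepods, diatoms, herring, isopods

Round 1 — diatoms, isopods go locally extinct (initial).
Round 2 — checking thresholds:
  eelgrass: 1 of 4 neighbours < 4, not yet.
  herring: 1 of 3 neighbours ≥ 1, goes locally extinct.
  mussels: 1 of 3 neighbours < 3, not yet.
Round 3 — checking thresholds:
  brine shrimp: 1 of 3 neighbours ≥ 1, goes locally extinct.
  eelgrass: 1 of 4 neighbours < 4, not yet.
  mussels: 2 of 3 neighbours < 3, not yet.
Round 4 — checking thresholds:
  copepods: 1 of 2 neighbours ≥ 1, goes locally extinct.
  eelgrass: 2 of 4 neighbours < 4, not yet.
  mussels: 2 of 3 neighbours < 3, not yet.
Round 5 — no new extinctions; cascade stops.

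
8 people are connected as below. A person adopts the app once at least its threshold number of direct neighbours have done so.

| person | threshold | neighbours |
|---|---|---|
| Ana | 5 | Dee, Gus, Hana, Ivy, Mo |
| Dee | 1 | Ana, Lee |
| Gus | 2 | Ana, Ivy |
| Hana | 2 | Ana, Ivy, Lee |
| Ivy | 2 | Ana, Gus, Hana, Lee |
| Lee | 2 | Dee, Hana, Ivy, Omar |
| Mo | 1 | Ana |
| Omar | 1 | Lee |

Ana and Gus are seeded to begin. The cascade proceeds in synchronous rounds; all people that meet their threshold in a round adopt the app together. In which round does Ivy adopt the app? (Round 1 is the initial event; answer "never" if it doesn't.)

2

Round 1 — Ana, Gus adopt the app (initial).
Round 2 — checking thresholds:
  Dee: 1 of 2 neighbours ≥ 1, adopts the app.
  Hana: 1 of 3 neighbours < 2, not yet.
  Ivy: 2 of 4 neighbours ≥ 2, adopts the app.
  Mo: 1 of 1 neighbours ≥ 1, adopts the app.
Round 3 — checking thresholds:
  Hana: 2 of 3 neighbours ≥ 2, adopts the app.
  Lee: 2 of 4 neighbours ≥ 2, adopts the app.
Round 4 — checking thresholds:
  Omar: 1 of 1 neighbours ≥ 1, adopts the app.
Round 5 — no new adoptions; cascade stops.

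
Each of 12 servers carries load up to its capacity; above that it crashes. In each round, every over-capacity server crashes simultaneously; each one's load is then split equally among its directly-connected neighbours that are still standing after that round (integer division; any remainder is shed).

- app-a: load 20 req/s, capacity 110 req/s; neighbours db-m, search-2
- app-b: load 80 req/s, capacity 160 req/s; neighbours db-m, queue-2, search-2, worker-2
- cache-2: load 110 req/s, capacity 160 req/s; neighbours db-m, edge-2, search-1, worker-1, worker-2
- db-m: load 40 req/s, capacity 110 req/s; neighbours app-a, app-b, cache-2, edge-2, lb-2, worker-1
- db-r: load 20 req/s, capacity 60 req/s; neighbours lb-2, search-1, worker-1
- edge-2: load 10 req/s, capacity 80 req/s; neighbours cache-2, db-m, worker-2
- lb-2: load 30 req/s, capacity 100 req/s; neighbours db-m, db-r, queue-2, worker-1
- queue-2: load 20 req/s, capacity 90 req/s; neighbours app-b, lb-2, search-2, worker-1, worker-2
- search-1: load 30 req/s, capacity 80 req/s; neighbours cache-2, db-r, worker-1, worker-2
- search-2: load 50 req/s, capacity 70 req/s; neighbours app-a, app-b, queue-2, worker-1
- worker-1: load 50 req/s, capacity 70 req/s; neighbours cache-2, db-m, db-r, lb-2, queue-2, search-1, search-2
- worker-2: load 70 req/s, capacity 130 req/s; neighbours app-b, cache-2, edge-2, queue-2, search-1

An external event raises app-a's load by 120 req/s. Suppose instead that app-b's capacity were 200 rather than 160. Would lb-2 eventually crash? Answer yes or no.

no

With app-b's capacity at 200:
Round 1 — app-a at 140 > 110. app-a crashes.
  app-a sheds 140 req/s to db-m, search-2: 70 each.
    db-m: 40+70 = 110 ≤ 110
    search-2: 50+70 = 120 > 70
Round 2 — search-2 crashes.
  search-2 sheds 120 req/s to app-b, queue-2, worker-1: 40 each.
    app-b: 80+40 = 120 ≤ 200
    queue-2: 20+40 = 60 ≤ 90
    worker-1: 50+40 = 90 > 70
Round 3 — worker-1 crashes.
  worker-1 sheds 90 req/s to cache-2, db-m, db-r, lb-2, queue-2, search-1: 15 each.
    cache-2: 110+15 = 125 ≤ 160
    db-m: 110+15 = 125 > 110
    db-r: 20+15 = 35 ≤ 60
    lb-2: 30+15 = 45 ≤ 100
    queue-2: 60+15 = 75 ≤ 90
    search-1: 30+15 = 45 ≤ 80
Round 4 — db-m crashes.
  db-m sheds 125 req/s to app-b, cache-2, edge-2, lb-2: 31 each (1 lost).
    app-b: 120+31 = 151 ≤ 200
    cache-2: 125+31 = 156 ≤ 160
    edge-2: 10+31 = 41 ≤ 80
    lb-2: 45+31 = 76 ≤ 100
No further crashes.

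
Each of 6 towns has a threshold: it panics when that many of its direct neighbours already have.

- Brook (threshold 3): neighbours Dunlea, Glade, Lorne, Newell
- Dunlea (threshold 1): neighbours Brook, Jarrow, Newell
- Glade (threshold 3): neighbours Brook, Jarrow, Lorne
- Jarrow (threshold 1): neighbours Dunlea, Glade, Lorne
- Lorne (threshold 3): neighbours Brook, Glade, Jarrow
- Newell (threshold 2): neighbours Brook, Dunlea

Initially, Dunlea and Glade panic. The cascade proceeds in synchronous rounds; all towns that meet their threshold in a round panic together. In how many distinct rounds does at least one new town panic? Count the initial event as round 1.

Round 1 — Dunlea, Glade panic (initial).
Round 2 — checking thresholds:
  Brook: 2 of 4 neighbours < 3, holds.
  Jarrow: 2 of 3 neighbours ≥ 1, panics.
  Lorne: 1 of 3 neighbours < 3, holds.
  Newell: 1 of 2 neighbours < 2, holds.
Round 3 — no new panics; cascade stops.

2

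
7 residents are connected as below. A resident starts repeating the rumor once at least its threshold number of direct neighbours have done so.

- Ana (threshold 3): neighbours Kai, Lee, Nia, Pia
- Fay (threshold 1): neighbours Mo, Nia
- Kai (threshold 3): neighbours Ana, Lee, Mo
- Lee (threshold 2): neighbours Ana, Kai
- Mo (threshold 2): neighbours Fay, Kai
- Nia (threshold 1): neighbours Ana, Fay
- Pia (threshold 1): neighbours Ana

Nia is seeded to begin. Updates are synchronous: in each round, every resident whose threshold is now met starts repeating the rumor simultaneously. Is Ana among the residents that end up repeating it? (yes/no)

Round 1 — Nia starts repeating the rumor (initial).
Round 2 — checking thresholds:
  Ana: 1 of 4 neighbours < 3, holds.
  Fay: 1 of 2 neighbours ≥ 1, starts repeating the rumor.
Round 3 — no new spreads; cascade stops.

no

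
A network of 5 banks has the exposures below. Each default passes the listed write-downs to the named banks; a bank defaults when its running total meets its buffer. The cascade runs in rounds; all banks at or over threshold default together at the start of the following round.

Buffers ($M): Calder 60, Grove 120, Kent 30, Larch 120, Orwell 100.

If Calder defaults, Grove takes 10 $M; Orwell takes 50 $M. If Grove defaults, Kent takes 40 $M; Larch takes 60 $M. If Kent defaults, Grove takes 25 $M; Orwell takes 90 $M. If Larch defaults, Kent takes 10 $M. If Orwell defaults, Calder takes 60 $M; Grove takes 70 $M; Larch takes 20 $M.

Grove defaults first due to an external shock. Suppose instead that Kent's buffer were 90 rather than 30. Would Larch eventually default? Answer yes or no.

no

With Kent's buffer at 90:
Round 1 — Grove defaults (initial).
  Kent: +40 → 40 < 90
  Larch: +60 → 60 < 120
No further defaults.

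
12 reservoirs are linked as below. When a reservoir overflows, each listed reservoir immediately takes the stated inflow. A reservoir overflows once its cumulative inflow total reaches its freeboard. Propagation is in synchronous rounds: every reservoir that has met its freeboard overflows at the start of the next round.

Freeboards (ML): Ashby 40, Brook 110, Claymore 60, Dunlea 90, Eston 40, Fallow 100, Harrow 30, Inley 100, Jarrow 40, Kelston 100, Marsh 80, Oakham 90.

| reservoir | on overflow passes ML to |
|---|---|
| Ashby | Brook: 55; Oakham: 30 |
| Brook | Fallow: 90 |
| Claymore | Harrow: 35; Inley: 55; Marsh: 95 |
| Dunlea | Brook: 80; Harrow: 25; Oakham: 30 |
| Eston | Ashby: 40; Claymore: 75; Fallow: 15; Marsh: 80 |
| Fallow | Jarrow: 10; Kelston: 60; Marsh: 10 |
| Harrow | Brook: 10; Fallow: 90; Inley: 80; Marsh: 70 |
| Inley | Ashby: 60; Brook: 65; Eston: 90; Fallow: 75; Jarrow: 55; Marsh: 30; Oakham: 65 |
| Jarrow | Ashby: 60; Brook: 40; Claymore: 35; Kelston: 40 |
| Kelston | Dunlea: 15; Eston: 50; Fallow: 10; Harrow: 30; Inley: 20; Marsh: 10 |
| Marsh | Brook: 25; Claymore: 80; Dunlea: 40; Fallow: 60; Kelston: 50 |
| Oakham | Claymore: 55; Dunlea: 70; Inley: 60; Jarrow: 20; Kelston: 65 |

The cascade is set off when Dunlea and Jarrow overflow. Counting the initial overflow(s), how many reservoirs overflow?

4

Round 1 — Dunlea, Jarrow overflow (initial).
  Ashby: +60 → 60 ≥ 40
  Brook: +80+40 → 120 ≥ 110
  Claymore: +35 → 35 < 60
  Harrow: +25 → 25 < 30
  Kelston: +40 → 40 < 100
  Oakham: +30 → 30 < 90
Round 2 — Ashby, Brook overflow.
  Fallow: +90 → 90 < 100
  Oakham: +30 → 60 < 90
No further overflows.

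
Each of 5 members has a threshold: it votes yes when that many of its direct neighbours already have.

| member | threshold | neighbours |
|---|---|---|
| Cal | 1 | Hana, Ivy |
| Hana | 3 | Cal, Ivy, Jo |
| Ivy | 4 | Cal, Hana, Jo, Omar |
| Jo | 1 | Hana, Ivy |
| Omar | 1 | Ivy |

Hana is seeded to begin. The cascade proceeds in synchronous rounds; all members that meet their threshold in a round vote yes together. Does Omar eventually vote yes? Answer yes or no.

no

Round 1 — Hana votes yes (initial).
Round 2 — checking thresholds:
  Cal: 1 of 2 neighbours ≥ 1, votes yes.
  Ivy: 1 of 4 neighbours < 4, not yet.
  Jo: 1 of 2 neighbours ≥ 1, votes yes.
Round 3 — no new yes votes; cascade stops.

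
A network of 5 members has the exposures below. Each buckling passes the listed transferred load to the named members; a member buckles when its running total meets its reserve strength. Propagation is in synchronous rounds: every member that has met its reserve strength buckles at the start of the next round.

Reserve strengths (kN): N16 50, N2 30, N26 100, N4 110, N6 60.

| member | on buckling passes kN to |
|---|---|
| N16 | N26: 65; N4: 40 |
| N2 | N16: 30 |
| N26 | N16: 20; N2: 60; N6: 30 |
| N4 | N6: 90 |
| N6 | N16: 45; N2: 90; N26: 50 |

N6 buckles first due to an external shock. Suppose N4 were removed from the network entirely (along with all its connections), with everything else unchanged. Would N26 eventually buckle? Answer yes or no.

yes

With N4 removed:
Round 1 — N6 buckles (initial).
  N16: +45 → 45 < 50
  N2: +90 → 90 ≥ 30
  N26: +50 → 50 < 100
Round 2 — N2 buckles.
  N16: +30 → 75 ≥ 50
Round 3 — N16 buckles.
  N26: +65 → 115 ≥ 100
Round 4 — N26 buckles.
No further bucklings.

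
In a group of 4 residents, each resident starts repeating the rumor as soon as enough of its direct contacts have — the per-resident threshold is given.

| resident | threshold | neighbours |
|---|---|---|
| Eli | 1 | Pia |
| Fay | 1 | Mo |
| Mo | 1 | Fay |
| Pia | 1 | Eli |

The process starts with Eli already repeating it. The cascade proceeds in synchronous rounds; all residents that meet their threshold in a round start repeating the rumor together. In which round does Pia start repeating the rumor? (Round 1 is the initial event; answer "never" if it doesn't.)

2

Round 1 — Eli starts repeating the rumor (initial).
Round 2 — checking thresholds:
  Pia: 1 of 1 neighbours ≥ 1, starts repeating the rumor.
Round 3 — no new spreads; cascade stops.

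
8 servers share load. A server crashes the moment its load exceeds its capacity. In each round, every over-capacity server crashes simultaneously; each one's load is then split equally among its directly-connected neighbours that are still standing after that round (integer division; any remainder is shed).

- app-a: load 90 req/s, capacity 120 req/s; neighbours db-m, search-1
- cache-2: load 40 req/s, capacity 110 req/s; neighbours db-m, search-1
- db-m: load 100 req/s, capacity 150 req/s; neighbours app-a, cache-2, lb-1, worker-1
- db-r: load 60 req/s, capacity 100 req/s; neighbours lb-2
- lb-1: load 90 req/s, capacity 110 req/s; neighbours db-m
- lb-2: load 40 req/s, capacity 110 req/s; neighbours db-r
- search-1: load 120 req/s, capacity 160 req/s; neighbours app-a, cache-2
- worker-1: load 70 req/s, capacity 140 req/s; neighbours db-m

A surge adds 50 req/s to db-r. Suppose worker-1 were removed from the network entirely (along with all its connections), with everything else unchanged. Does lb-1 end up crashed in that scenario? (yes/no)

With worker-1 removed:
Round 1 — db-r at 110 > 100. db-r crashes.
  db-r sheds 110 req/s to lb-2: 110 each.
    lb-2: 40+110 = 150 > 110
Round 2 — lb-2 crashes.
  lb-2 sheds 150 req/s: no online neighbours, lost.
No further crashes.

no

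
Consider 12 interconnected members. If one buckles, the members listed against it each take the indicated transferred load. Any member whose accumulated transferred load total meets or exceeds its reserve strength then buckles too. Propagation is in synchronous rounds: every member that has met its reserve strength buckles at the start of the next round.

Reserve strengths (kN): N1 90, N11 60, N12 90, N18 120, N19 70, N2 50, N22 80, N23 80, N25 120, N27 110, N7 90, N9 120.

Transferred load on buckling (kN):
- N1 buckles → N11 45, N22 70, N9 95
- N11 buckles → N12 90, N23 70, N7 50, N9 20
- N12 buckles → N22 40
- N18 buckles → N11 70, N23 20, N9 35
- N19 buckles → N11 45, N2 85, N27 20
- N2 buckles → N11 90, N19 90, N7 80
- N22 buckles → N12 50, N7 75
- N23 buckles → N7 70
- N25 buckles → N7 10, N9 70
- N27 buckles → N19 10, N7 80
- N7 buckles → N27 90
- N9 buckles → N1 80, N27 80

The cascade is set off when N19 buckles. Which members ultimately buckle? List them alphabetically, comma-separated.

Round 1 — N19 buckles (initial).
  N11: +45 → 45 < 60
  N2: +85 → 85 ≥ 50
  N27: +20 → 20 < 110
Round 2 — N2 buckles.
  N11: +90 → 135 ≥ 60
  N7: +80 → 80 < 90
Round 3 — N11 buckles.
  N12: +90 → 90 ≥ 90
  N23: +70 → 70 < 80
  N7: +50 → 130 ≥ 90
  N9: +20 → 20 < 120
Round 4 — N12, N7 buckle.
  N22: +40 → 40 < 80
  N27: +90 → 110 ≥ 110
Round 5 — N27 buckles.
No further bucklings.

N11, N12, N19, N2, N27, N7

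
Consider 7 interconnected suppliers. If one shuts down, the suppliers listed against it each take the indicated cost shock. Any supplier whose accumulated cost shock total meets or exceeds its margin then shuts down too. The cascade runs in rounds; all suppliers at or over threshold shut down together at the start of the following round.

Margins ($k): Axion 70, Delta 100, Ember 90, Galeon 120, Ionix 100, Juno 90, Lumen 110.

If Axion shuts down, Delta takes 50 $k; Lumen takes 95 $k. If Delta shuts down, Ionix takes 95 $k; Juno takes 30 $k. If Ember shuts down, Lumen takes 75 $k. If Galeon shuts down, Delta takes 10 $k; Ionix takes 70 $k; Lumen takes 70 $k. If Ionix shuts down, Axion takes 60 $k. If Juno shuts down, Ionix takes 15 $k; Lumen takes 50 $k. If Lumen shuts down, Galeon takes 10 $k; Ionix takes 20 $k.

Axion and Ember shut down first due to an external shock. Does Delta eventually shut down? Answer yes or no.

no

Round 1 — Axion, Ember shut down (initial).
  Delta: +50 → 50 < 100
  Lumen: +95+75 → 170 ≥ 110
Round 2 — Lumen shuts down.
  Galeon: +10 → 10 < 120
  Ionix: +20 → 20 < 100
No further shutdowns.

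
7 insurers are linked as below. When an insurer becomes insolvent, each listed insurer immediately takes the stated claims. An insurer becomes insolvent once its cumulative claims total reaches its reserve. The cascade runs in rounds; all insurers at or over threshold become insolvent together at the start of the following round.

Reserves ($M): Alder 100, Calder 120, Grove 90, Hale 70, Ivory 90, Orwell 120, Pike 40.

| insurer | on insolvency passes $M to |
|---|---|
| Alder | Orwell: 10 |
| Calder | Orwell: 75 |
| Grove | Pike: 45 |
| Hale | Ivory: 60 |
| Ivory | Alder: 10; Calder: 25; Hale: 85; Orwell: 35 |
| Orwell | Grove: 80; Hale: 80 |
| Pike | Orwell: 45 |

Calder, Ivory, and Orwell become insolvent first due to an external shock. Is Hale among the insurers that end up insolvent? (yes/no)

Round 1 — Calder, Ivory, Orwell become insolvent (initial).
  Alder: +10 → 10 < 100
  Grove: +80 → 80 < 90
  Hale: +85+80 → 165 ≥ 70
Round 2 — Hale becomes insolvent.
No further insolvencies.

yes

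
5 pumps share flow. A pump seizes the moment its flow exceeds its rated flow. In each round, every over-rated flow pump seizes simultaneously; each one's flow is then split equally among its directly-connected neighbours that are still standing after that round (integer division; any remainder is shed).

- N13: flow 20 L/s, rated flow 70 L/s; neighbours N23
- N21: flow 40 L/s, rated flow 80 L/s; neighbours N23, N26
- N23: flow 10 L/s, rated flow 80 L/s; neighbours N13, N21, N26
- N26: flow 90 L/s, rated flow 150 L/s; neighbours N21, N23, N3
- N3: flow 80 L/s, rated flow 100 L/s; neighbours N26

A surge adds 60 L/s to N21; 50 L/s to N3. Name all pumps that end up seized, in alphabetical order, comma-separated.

Round 1 — N21 at 100 > 80; N3 at 130 > 100. N21, N3 seize.
  N21 sheds 100 L/s to N23, N26: 50 each.
    N23: 10+50 = 60 ≤ 80
    N26: 90+50 = 140 ≤ 150
  N3 sheds 130 L/s to N26: 130 each.
    N26: 140+130 = 270 > 150
Round 2 — N26 seizes.
  N26 sheds 270 L/s to N23: 270 each.
    N23: 60+270 = 330 > 80
Round 3 — N23 seizes.
  N23 sheds 330 L/s to N13: 330 each.
    N13: 20+330 = 350 > 70
Round 4 — N13 seizes.
  N13 sheds 350 L/s: no online neighbours, lost.
No further seizures.

N13, N21, N23, N26, N3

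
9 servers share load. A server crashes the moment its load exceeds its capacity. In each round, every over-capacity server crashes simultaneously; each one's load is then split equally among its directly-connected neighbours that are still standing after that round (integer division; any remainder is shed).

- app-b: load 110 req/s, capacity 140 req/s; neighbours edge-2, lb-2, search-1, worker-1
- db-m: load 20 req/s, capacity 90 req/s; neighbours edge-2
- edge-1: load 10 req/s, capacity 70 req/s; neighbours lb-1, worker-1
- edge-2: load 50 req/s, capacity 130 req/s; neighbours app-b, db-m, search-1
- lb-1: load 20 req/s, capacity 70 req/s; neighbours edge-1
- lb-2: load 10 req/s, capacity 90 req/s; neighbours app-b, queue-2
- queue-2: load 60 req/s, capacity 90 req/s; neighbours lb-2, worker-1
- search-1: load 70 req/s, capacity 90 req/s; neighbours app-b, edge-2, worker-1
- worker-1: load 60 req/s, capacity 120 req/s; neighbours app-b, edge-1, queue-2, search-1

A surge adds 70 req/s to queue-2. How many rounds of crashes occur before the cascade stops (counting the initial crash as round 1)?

5

Round 1 — queue-2 at 130 > 90. queue-2 crashes.
  queue-2 sheds 130 req/s to lb-2, worker-1: 65 each.
    lb-2: 10+65 = 75 ≤ 90
    worker-1: 60+65 = 125 > 120
Round 2 — worker-1 crashes.
  worker-1 sheds 125 req/s to app-b, edge-1, search-1: 41 each (2 lost).
    app-b: 110+41 = 151 > 140
    edge-1: 10+41 = 51 ≤ 70
    search-1: 70+41 = 111 > 90
Round 3 — app-b, search-1 crash.
  app-b sheds 151 req/s to edge-2, lb-2: 75 each (1 lost).
    edge-2: 50+75 = 125 ≤ 130
    lb-2: 75+75 = 150 > 90
  search-1 sheds 111 req/s to edge-2: 111 each.
    edge-2: 125+111 = 236 > 130
Round 4 — edge-2, lb-2 crash.
  edge-2 sheds 236 req/s to db-m: 236 each.
    db-m: 20+236 = 256 > 90
  lb-2 sheds 150 req/s: no online neighbours, lost.
Round 5 — db-m crashes.
  db-m sheds 256 req/s: no online neighbours, lost.
No further crashes.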